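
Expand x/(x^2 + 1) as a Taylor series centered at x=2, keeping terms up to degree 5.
2/5 - 3·(x - 2)/25 + 2·(x - 2)^2/125 + 7·(x - 2)^3/625 - 38·(x - 2)^4/3125 + 117·(x - 2)^5/15625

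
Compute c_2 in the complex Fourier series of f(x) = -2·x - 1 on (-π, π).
Compute the real Fourier coefficients first: a_2 = 0, b_2 = 2.
Then c_2 = (a_2 − i·b_2)/2 = -i.

Final answer: -i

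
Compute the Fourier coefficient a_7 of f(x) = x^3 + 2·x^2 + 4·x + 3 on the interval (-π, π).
a_7 = (1/π) ∫_{-π}^{π} f(x)·cos(7x) dx.
Evaluate the integral (use parity and integration by parts as needed): a_7 = -8/49.

Final answer: -8/49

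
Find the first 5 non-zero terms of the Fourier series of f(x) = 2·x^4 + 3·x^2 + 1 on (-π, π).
(84 - 16·π^2)·cos(x) + (-3 + 4·π^2)·cos(2·x) + (-16·π^2/9 - 4/27)·cos(3·x) + (3/8 + π^2)·cos(4·x) + 1 + π^2 + 2·π^4/5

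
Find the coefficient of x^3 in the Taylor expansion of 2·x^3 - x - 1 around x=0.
Expand to order 3: 2·x^3 - x - 1 = 2·x^3 - x - 1 + O(x^4).
The coefficient of x^3 is 2.

Final answer: 2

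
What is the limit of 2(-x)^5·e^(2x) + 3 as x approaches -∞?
The product is a 0·∞ indeterminate form at x → -∞.
Rewrite the product as 2(-x)^5 / e^(-2x) (an ∞/∞ form) and apply L'Hôpital, or use the standard hierarchy e^(2|x|) ≫ |(-x)^5| as x → -∞.
The indeterminate product → 0, so the limit = 3.

Final answer: 3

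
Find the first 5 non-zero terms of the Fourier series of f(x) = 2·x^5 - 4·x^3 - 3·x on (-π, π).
(-88·π^2 + 4·π^4 + 522)·sin(x) + (-2·π^4 - 18 + 14·π^2)·sin(2·x) + (-152·π^2/27 + 142/81 + 4·π^4/3)·sin(3·x) + (-π^4 + 9/32 + 13·π^2/4)·sin(4·x) + (-56·π^2/25 - 414/625 + 4·π^4/5)·sin(5·x)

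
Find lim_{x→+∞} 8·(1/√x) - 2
Evaluate the dominant behaviour as x → +∞; each term tends to a finite value or vanishes.
Limit = -2.

Final answer: -2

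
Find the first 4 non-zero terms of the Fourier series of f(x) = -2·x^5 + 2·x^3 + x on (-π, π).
(-502 - 4·π^4 + 84·π^2)·sin(x) + (-12·π^2 + 17 + 2·π^4)·sin(2·x) + (-4·π^4/3 - 178/81 + 116·π^2/27)·sin(3·x) + (-9·π^2/4 + 11/32 + π^4)·sin(4·x)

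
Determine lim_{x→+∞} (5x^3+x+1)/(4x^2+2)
This is an ∞/∞ indeterminate form as x → +∞.
Divide numerator and denominator by x^3 and let the lower-order terms vanish; the numerator's degree 3 exceeds the denominator's degree 2, so the quotient diverges.
Limit = ∞.

Final answer: ∞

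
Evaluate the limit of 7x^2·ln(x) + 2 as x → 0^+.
The product is a 0·∞ indeterminate form at x → 0⁺.
Rewrite the product as 7·ln(x) / x^(-2) and apply L'Hôpital, or use the standard hierarchy x^(-2) ≫ |ln x| as x → 0⁺.
The indeterminate product → 0, so the limit = 2.

Final answer: 2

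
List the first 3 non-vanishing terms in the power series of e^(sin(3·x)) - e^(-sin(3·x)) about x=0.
243·x^7/5 - 162·x^5/5 + 6·x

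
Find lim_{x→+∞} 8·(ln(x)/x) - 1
Evaluate the dominant behaviour as x → +∞; each term tends to a finite value or vanishes.
Limit = -1.

Final answer: -1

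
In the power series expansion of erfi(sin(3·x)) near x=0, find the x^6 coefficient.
Expand to order 6: erfi(sin(3·x)) = -567·x^5/(20·√(π)) + 9·x^3/√(π) + 6·x/√(π) + O(x^7).
The coefficient of x^6 is 0.

Final answer: 0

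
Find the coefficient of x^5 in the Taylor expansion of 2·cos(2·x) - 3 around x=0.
Expand to order 5: 2·cos(2·x) - 3 = 4·x^4/3 - 4·x^2 - 1 + O(x^6).
The coefficient of x^5 is 0.

Final answer: 0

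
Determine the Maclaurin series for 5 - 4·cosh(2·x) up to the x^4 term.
-8·x^4/3 - 8·x^2 + 1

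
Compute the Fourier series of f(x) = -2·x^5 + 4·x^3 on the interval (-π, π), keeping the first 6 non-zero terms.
(-528 - 4·π^4 + 88·π^2)·sin(x) + (-14·π^2 + 21 + 2·π^4)·sin(2·x) + (-4·π^4/3 - 304/81 + 152·π^2/27)·sin(3·x) + (-13·π^2/4 + 39/32 + π^4)·sin(4·x) + (-4·π^4/5 - 336/625 + 56·π^2/25)·sin(5·x) + (-46·π^2/27 + 23/81 + 2·π^4/3)·sin(6·x)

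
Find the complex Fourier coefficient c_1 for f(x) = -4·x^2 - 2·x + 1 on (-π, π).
Compute the real Fourier coefficients first: a_1 = 16, b_1 = -4.
Then c_1 = (a_1 − i·b_1)/2 = 8 + 2·i.

Final answer: 8 + 2·i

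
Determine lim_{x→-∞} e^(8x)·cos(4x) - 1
Evaluate the dominant behaviour as x → -∞; each term tends to a finite value or vanishes.
Limit = -1.

Final answer: -1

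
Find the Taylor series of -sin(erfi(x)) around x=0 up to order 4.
x^3·(-2/(3·√(π)) + 4/(3·π^(3/2))) - 2·x/√(π)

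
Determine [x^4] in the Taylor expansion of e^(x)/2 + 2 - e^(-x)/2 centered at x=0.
Expand to order 4: e^(x)/2 + 2 - e^(-x)/2 = x^3/6 + x + 2 + O(x^5).
The coefficient of x^4 is 0.

Final answer: 0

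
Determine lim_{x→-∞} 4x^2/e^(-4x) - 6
The quotient is an ∞/∞ indeterminate form as x → -∞.
Compare growth rates of the dominant terms (exponentials ≫ polynomials ≫ logarithms), or apply L'Hôpital's rule; the quotient → 0.
Adding the constant: 0 - 6 = -6. Limit = -6.

Final answer: -6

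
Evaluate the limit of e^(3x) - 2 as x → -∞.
Evaluate the dominant behaviour as x → -∞; each term tends to a finite value or vanishes.
Limit = -2.

Final answer: -2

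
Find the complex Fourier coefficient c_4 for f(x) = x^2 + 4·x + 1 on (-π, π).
Compute the real Fourier coefficients first: a_4 = 1/4, b_4 = -2.
Then c_4 = (a_4 − i·b_4)/2 = 1/8 + i.

Final answer: 1/8 + i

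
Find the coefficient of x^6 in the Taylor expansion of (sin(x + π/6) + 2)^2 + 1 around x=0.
Expand to order 6: (sin(x + π/6) + 2)^2 + 1 = 7·x^6/360 + √(3)·x^5/12 - x^4/12 - 2·√(3)·x^3/3 - x^2/2 + 5·√(3)·x/2 + 29/4 + O(x^7).
The coefficient of x^6 is 7/360.

Final answer: 7/360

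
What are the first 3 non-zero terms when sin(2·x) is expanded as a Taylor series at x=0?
4·x^5/15 - 4·x^3/3 + 2·x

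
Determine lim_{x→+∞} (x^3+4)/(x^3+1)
This is an ∞/∞ indeterminate form as x → +∞.
Divide numerator and denominator by x^3 and let the lower-order terms vanish; the leading terms give 1/1 = 1.
Limit = 1.

Final answer: 1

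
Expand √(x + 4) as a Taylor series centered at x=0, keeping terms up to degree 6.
-21·x^6/2097152 + 7·x^5/131072 - 5·x^4/16384 + x^3/512 - x^2/64 + x/4 + 2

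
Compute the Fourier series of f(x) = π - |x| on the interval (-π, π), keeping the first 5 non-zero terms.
4·cos(x)/π + 4·cos(3·x)/(9·π) + 4·cos(5·x)/(25·π) + 4·cos(7·x)/(49·π) + π/2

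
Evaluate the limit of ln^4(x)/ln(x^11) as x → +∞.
This is an ∞/∞ indeterminate form as x → +∞.
Write ln(x^11) = 11·ln(x), reducing the quotient to ln^3(x)/11 → ∞.
Limit = ∞.

Final answer: ∞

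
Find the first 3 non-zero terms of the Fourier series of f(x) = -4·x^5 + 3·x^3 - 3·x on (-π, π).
(-1002 - 8·π^4 + 166·π^2)·sin(x) + (-23·π^2 + 75/2 + 4·π^4)·sin(2·x) + (-8·π^4/3 - 590/81 + 214·π^2/27)·sin(3·x)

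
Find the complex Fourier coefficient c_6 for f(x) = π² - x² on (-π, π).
Compute the real Fourier coefficients first: a_6 = -1/9, b_6 = 0.
Then c_6 = (a_6 − i·b_6)/2 = -1/18.

Final answer: -1/18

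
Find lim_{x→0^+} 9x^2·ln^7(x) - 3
The product is a 0·∞ indeterminate form at x → 0⁺.
Rewrite the product as 9·ln^7(x) / x^(-2) and apply L'Hôpital, or use the standard hierarchy x^(-2) ≫ |ln x|^7 as x → 0⁺.
The indeterminate product → 0, so the limit = -3.

Final answer: -3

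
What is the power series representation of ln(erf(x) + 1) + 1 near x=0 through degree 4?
x^4·(-12 + 4·π)/(3·π^2) + x^3·(8 - 2·π)/(3·π^(3/2)) - 2·x^2/π + 2·x/√(π) + 1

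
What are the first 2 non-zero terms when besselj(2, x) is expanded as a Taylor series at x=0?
-x^4/96 + x^2/8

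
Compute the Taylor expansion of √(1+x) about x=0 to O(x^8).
33·x^7/2048 - 21·x^6/1024 + 7·x^5/256 - 5·x^4/128 + x^3/16 - x^2/8 + x/2 + 1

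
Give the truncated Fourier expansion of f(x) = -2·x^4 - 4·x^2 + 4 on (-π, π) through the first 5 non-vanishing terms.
(-80 + 16·π^2)·cos(x) + (2 - 4·π^2)·cos(2·x) + (16/27 + 16·π^2/9)·cos(3·x) + (-π^2 - 5/8)·cos(4·x) - 2·π^4/5 - 4·π^2/3 + 4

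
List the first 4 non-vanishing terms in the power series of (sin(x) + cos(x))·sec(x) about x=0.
2·x^5/15 + x^3/3 + x + 1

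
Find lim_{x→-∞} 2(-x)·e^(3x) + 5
The product is a 0·∞ indeterminate form at x → -∞.
Rewrite the product as 2(-x) / e^(-3x) (an ∞/∞ form) and apply L'Hôpital, or use the standard hierarchy e^(3|x|) ≫ |(-x)| as x → -∞.
The indeterminate product → 0, so the limit = 5.

Final answer: 5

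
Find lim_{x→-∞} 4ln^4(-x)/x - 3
The quotient is an ∞/∞ indeterminate form as x → -∞.
Compare growth rates of the dominant terms (exponentials ≫ polynomials ≫ logarithms), or apply L'Hôpital's rule; the quotient → 0.
Adding the constant: 0 - 3 = -3. Limit = -3.

Final answer: -3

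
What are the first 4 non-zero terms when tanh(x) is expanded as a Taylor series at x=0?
-17·x^7/315 + 2·x^5/15 - x^3/3 + x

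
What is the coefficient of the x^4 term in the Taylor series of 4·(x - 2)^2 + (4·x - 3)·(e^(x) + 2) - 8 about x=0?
Expand to order 4: 4·(x - 2)^2 + (4·x - 3)·(e^(x) + 2) - 8 = 13·x^4/24 + 3·x^3/2 + 13·x^2/2 - 7·x - 1 + O(x^5).
The coefficient of x^4 is 13/24.

Final answer: 13/24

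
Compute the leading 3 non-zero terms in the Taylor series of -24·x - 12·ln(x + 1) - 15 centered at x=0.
6·x^2 - 36·x - 15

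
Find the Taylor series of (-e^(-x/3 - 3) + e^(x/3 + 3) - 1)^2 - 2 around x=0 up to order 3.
x^3·(-1 - e^(-3) + e^(3))^2·(e^(-3)/(81·(-1 - e^(-3) + e^(3))) + e^(3)/(81·(-1 - e^(-3) + e^(3))) + 2·(-e^(-3)/(18·(-1 - e^(-3) + e^(3))) + e^(3)/(18·(-1 - e^(-3) + e^(3))))·(e^(-3)/(3·(-1 - e^(-3) + e^(3))) + e^(3)/(3·(-1 - e^(-3) + e^(3))))) + x^2·(-1 - e^(-3) + e^(3))^2·(-e^(-3)/(9·(-1 - e^(-3) + e^(3))) + e^(3)/(9·(-1 - e^(-3) + e^(3))) + (e^(-3)/(3·(-1 - e^(-3) + e^(3))) + e^(3)/(3·(-1 - e^(-3) + e^(3))))^2) + x·(2·e^(-3)/(3·(-1 - e^(-3) + e^(3))) + 2·e^(3)/(3·(-1 - e^(-3) + e^(3))))·(-1 - e^(-3) + e^(3))^2 - 2 + (-1 - e^(-3) + e^(3))^2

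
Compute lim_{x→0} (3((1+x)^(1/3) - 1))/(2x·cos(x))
Both numerator and denominator → 0 as x → 0; this is a 0/0 indeterminate form.
Expand each to leading order near x = 0: numerator ~ x, denominator ~ 2·x.
The limit of the ratio is 1/2.

Final answer: 1/2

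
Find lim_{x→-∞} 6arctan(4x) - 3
Evaluate the dominant behaviour as x → -∞; each term tends to a finite value or vanishes.
Limit = -3·π - 3.

Final answer: -3·π - 3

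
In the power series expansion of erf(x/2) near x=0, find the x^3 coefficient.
Expand to order 3: erf(x/2) = -x^3/(12·√(π)) + x/√(π) + O(x^4).
The coefficient of x^3 is -1/(12·√(π)).

Final answer: -1/(12·√(π))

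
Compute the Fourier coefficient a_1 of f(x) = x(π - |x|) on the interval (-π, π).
a_1 = (1/π) ∫_{-π}^{π} f(x)·cos(1x) dx.
Evaluate the integral (use parity and integration by parts as needed): a_1 = 0.

Final answer: 0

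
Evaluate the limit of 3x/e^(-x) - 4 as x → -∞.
The quotient is an ∞/∞ indeterminate form as x → -∞.
Compare growth rates of the dominant terms (exponentials ≫ polynomials ≫ logarithms), or apply L'Hôpital's rule; the quotient → 0.
Adding the constant: 0 - 4 = -4. Limit = -4.

Final answer: -4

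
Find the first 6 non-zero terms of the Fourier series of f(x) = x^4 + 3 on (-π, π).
(48 - 8·π^2)·cos(x) + (-3 + 2·π^2)·cos(2·x) + (16/27 - 8·π^2/9)·cos(3·x) + (-3/16 + π^2/2)·cos(4·x) + (48/625 - 8·π^2/25)·cos(5·x) + 3 + π^4/5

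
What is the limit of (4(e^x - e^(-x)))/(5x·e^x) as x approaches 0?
Both numerator and denominator → 0 as x → 0; this is a 0/0 indeterminate form.
Expand each to leading order near x = 0: numerator ~ 8·x, denominator ~ 5·x.
The limit of the ratio is 8/5.

Final answer: 8/5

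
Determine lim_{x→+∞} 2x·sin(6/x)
As x → +∞: let u = 6/x → 0⁺; then 2·x·sin(6/x) = 2·6·sin(u)/u → 2·6·1 = 12.
Limit = 12.

Final answer: 12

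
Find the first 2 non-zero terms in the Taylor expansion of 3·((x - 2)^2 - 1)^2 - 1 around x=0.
26 - 72·x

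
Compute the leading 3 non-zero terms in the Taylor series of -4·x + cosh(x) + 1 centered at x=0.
x^2/2 - 4·x + 2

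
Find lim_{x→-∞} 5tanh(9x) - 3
Evaluate the dominant behaviour as x → -∞; each term tends to a finite value or vanishes.
Limit = -8.

Final answer: -8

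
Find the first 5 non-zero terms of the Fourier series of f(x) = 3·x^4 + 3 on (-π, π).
(144 - 24·π^2)·cos(x) + (-9 + 6·π^2)·cos(2·x) + (16/9 - 8·π^2/3)·cos(3·x) + (-9/16 + 3·π^2/2)·cos(4·x) + 3 + 3·π^4/5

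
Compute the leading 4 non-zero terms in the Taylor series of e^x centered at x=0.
x^3/6 + x^2/2 + x + 1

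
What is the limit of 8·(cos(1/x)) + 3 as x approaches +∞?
Evaluate the dominant behaviour as x → +∞; each term tends to a finite value or vanishes.
Limit = 11.

Final answer: 11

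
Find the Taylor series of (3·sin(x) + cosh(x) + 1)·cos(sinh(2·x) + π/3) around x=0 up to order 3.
x^3·(-13/4 - √(3)/2) + x^2·(-3·√(3) - 7/4) + x·(3/2 - 2·√(3)) + 1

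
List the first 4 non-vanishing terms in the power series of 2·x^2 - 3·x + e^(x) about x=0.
x^3/6 + 5·x^2/2 - 2·x + 1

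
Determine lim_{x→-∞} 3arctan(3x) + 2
Evaluate the dominant behaviour as x → -∞; each term tends to a finite value or vanishes.
Limit = 2 - 3·π/2.

Final answer: 2 - 3·π/2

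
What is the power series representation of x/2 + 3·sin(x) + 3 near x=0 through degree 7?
-x^7/1680 + x^5/40 - x^3/2 + 7·x/2 + 3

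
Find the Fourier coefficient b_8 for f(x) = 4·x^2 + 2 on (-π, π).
b_8 = (1/π) ∫_{-π}^{π} f(x)·sin(8x) dx.
Evaluate the integral (use parity and integration by parts as needed): b_8 = 0.

Final answer: 0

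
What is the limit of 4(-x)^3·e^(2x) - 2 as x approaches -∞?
The product is a 0·∞ indeterminate form at x → -∞.
Rewrite the product as 4(-x)^3 / e^(-2x) (an ∞/∞ form) and apply L'Hôpital, or use the standard hierarchy e^(2|x|) ≫ |(-x)^3| as x → -∞.
The indeterminate product → 0, so the limit = -2.

Final answer: -2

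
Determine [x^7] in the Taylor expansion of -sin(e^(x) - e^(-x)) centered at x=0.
-19/360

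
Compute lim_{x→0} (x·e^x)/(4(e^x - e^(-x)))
Both numerator and denominator → 0 as x → 0; this is a 0/0 indeterminate form.
Expand each to leading order near x = 0: numerator ~ x, denominator ~ 8·x.
The limit of the ratio is 1/8.

Final answer: 1/8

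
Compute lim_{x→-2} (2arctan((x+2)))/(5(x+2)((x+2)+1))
Both numerator and denominator → 0 as x → -2; this is a 0/0 indeterminate form.
Expand each to leading order near x = -2: numerator ~ 2·(x + 2), denominator ~ 5·(x + 2).
The limit of the ratio is 2/5.

Final answer: 2/5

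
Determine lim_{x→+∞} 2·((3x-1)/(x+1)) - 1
Evaluate the dominant behaviour as x → +∞; each term tends to a finite value or vanishes.
Limit = 5.

Final answer: 5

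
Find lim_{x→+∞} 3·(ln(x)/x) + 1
Evaluate the dominant behaviour as x → +∞; each term tends to a finite value or vanishes.
Limit = 1.

Final answer: 1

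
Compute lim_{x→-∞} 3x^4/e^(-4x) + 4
The quotient is an ∞/∞ indeterminate form as x → -∞.
Compare growth rates of the dominant terms (exponentials ≫ polynomials ≫ logarithms), or apply L'Hôpital's rule; the quotient → 0.
Adding the constant: 0 + 4 = 4. Limit = 4.

Final answer: 4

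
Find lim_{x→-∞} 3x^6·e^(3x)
This is a 0·∞ indeterminate form at x → -∞.
Rewrite the product as 3x^6 / e^(-3x) (an ∞/∞ form) and apply L'Hôpital, or use the standard hierarchy e^(3|x|) ≫ |x^6| as x → -∞.
The indeterminate product → 0, so the limit = 0.

Final answer: 0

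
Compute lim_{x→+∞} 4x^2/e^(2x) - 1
The quotient is an ∞/∞ indeterminate form as x → +∞.
The exponential denominator e^(2x) dominates the polynomial numerator (e^x ≫ x^2 as x → ∞), so the quotient → 0.
Adding the constant: 0 - 1 = -1. Limit = -1.

Final answer: -1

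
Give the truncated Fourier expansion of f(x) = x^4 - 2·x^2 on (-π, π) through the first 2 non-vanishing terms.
(56 - 8·π^2)·cos(x) - 2·π^2/3 + π^4/5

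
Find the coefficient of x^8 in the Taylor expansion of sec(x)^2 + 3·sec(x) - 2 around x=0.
Expand to order 8: sec(x)^2 + 3·sec(x) - 2 = 12091·x^8/40320 + 91·x^6/144 + 31·x^4/24 + 5·x^2/2 + 2 + O(x^9).
The coefficient of x^8 is 12091/40320.

Final answer: 12091/40320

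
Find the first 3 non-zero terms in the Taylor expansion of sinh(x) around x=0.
x^5/120 + x^3/6 + x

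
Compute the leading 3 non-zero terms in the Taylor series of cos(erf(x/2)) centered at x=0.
x^4·(1/(24·π^2) + 1/(12·π)) - x^2/(2·π) + 1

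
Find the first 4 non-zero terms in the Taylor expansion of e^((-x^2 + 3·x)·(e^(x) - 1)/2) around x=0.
9·x^4/8 + x^3/4 + 3·x^2/2 + 1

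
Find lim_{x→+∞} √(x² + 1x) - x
As x → +∞: multiply by the conjugate to get (1x)/(√(x²+1x)+x); the denominator ~ 2x, so the limit is 1/2.
Limit = 1/2.

Final answer: 1/2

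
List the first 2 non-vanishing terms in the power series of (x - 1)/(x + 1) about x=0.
2·x - 1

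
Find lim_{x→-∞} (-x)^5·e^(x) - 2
The product is a 0·∞ indeterminate form at x → -∞.
Rewrite the product as (-x)^5 / e^(-x) (an ∞/∞ form) and apply L'Hôpital, or use the standard hierarchy e^(|x|) ≫ |(-x)^5| as x → -∞.
The indeterminate product → 0, so the limit = -2.

Final answer: -2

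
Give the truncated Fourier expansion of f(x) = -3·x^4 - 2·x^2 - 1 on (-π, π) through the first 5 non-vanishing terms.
(-136 + 24·π^2)·cos(x) + (7 - 6·π^2)·cos(2·x) + (-8/9 + 8·π^2/3)·cos(3·x) + (1/16 - 3·π^2/2)·cos(4·x) - 3·π^4/5 - 2·π^2/3 - 1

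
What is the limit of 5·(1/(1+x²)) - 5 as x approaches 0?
Direct substitution at x = 0 gives 0.

Final answer: 0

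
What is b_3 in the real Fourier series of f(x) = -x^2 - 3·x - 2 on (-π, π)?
b_3 = (1/π) ∫_{-π}^{π} f(x)·sin(3x) dx.
Evaluate the integral (use parity and integration by parts as needed): b_3 = -2.

Final answer: -2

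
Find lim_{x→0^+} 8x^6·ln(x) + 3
The product is a 0·∞ indeterminate form at x → 0⁺.
Rewrite the product as 8·ln(x) / x^(-6) and apply L'Hôpital, or use the standard hierarchy x^(-6) ≫ |ln x| as x → 0⁺.
The indeterminate product → 0, so the limit = 3.

Final answer: 3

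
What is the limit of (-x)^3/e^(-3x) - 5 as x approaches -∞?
The quotient is an ∞/∞ indeterminate form as x → -∞.
Compare growth rates of the dominant terms (exponentials ≫ polynomials ≫ logarithms), or apply L'Hôpital's rule; the quotient → 0.
Adding the constant: 0 - 5 = -5. Limit = -5.

Final answer: -5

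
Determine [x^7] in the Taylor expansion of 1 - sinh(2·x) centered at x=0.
Expand to order 7: 1 - sinh(2·x) = -8·x^7/315 - 4·x^5/15 - 4·x^3/3 - 2·x + 1 + O(x^8).
The coefficient of x^7 is -8/315.

Final answer: -8/315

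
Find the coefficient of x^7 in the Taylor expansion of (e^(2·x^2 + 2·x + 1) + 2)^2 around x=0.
Expand to order 7: (e^(2·x^2 + 2·x + 1) + 2)^2 = x^7·(2 + e)^2·(3712·e/(315·(2 + e)) + 768·e^(2)/(5·(2 + e)^2)) + x^6·(2 + e)^2·(608·e/(45·(2 + e)) + 4928·e^(2)/(45·(2 + e)^2)) + x^5·(2 + e)^2·(208·e/(15·(2 + e)) + 208·e^(2)/(3·(2 + e)^2)) + x^4·(2 + e)^2·(40·e/(3·(2 + e)) + 112·e^(2)/(3·(2 + e)^2)) + x^3·(2 + e)^2·(16·e^(2)/(2 + e)^2 + 32·e/(3·(2 + e))) + x^2·(2 + e)^2·(4·e^(2)/(2 + e)^2 + 8·e/(2 + e)) + 4·e·x·(2 + e) + (2 + e)^2 + O(x^8).
The coefficient of x^7 is (2 + e)^2·(3712·e/(315·(2 + e)) + 768·e^(2)/(5·(2 + e)^2)).

Final answer: (2 + e)^2·(3712·e/(315·(2 + e)) + 768·e^(2)/(5·(2 + e)^2))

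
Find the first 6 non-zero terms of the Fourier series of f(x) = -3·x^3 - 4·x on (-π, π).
(28 - 6·π^2)·sin(x) + (-1/2 + 3·π^2)·sin(2·x) + (-2·π^2 - 4/3)·sin(3·x) + (23/16 + 3·π^2/2)·sin(4·x) + (-6·π^2/5 - 164/125)·sin(5·x) + (7/6 + π^2)·sin(6·x)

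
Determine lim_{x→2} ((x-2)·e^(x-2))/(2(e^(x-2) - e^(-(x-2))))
Both numerator and denominator → 0 as x → 2; this is a 0/0 indeterminate form.
Expand each to leading order near x = 2: numerator ~ (x - 2), denominator ~ 4·(x - 2).
The limit of the ratio is 1/4.

Final answer: 1/4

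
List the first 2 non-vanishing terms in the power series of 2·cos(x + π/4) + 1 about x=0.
-√(2)·x + 1 + √(2)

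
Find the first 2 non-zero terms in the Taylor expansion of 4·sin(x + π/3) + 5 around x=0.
2·x + 2·√(3) + 5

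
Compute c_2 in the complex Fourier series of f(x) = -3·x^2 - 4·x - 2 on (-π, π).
Compute the real Fourier coefficients first: a_2 = -3, b_2 = 4.
Then c_2 = (a_2 − i·b_2)/2 = -3/2 - 2·i.

Final answer: -3/2 - 2·i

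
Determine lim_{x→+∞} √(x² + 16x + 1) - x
This is an ∞ − ∞ indeterminate form.
Multiply and divide by the conjugate √(x²+16x + 1) + x; the x² terms cancel, leaving (16x + 1)/(√(x²+16x + 1)+x) → 16/2 = 8.
Limit = 8.

Final answer: 8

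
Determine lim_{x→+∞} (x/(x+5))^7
As x → +∞: x/(x+5) = 1/(1 + 5/x) → 1, and the 7th power of a limit-1 base also → 1.
Limit = 1.

Final answer: 1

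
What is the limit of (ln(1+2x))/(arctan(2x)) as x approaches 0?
Both numerator and denominator → 0 as x → 0; this is a 0/0 indeterminate form.
Expand each to leading order near x = 0: numerator ~ 2·x, denominator ~ 2·x.
The limit of the ratio is 1.

Final answer: 1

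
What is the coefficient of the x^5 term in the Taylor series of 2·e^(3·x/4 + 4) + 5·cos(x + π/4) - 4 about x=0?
Expand to order 5: 2·e^(3·x/4 + 4) + 5·cos(x + π/4) - 4 = x^5·(-√(2)/48 + 81·e^(4)/20480) + x^4·(5·√(2)/48 + 27·e^(4)/1024) + x^3·(5·√(2)/12 + 9·e^(4)/64) + x^2·(-5·√(2)/4 + 9·e^(4)/16) + x·(-5·√(2)/2 + 3·e^(4)/2) - 4 + 5·√(2)/2 + 2·e^(4) + O(x^6).
The coefficient of x^5 is -√(2)/48 + 81·e^(4)/20480.

Final answer: -√(2)/48 + 81·e^(4)/20480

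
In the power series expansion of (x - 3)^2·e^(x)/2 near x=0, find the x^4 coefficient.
Expand to order 4: (x - 3)^2·e^(x)/2 = -x^4/16 - x^3/4 - x^2/4 + 3·x/2 + 9/2 + O(x^5).
The coefficient of x^4 is -1/16.

Final answer: -1/16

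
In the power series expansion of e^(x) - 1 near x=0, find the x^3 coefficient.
Expand to order 3: e^(x) - 1 = x^3/6 + x^2/2 + x + O(x^4).
The coefficient of x^3 is 1/6.

Final answer: 1/6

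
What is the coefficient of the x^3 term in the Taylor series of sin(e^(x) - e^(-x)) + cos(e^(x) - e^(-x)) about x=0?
-1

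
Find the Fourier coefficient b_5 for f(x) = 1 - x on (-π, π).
b_5 = (1/π) ∫_{-π}^{π} f(x)·sin(5x) dx.
Evaluate the integral (use parity and integration by parts as needed): b_5 = -2/5.

Final answer: -2/5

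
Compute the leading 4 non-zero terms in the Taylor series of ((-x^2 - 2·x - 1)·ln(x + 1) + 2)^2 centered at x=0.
5·x^3/3 - 5·x^2 - 4·x + 4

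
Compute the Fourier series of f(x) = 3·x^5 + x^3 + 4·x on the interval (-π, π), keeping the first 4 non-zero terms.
(-118·π^2 + 6·π^4 + 716)·sin(x) + (-3·π^4 - 25 + 14·π^2)·sin(2·x) + (-34·π^2/9 + 140/27 + 2·π^4)·sin(3·x) + (-3·π^4/2 - 161/64 + 11·π^2/8)·sin(4·x)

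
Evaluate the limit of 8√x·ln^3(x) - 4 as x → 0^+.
The product is a 0·∞ indeterminate form at x → 0⁺.
Rewrite the product as 8·ln^3(x) / x^(-1/2) and apply L'Hôpital, or use the standard hierarchy x^(-1/2) ≫ |ln x|^3 as x → 0⁺.
The indeterminate product → 0, so the limit = -4.

Final answer: -4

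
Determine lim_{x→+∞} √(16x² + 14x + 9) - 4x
As x → +∞: multiply by the conjugate to get (14x+9)/(√(16x²+14x+9)+4x); the denominator ~ 8x, so the limit is 14/8 = 7/4.
Limit = 7/4.

Final answer: 7/4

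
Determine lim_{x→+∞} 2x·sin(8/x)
As x → +∞: let u = 8/x → 0⁺; then 2·x·sin(8/x) = 2·8·sin(u)/u → 2·8·1 = 16.
Limit = 16.

Final answer: 16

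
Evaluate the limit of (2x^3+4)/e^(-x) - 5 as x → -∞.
The quotient is an ∞/∞ indeterminate form as x → -∞.
Compare growth rates of the dominant terms (exponentials ≫ polynomials ≫ logarithms), or apply L'Hôpital's rule; the quotient → 0.
Adding the constant: 0 - 5 = -5. Limit = -5.

Final answer: -5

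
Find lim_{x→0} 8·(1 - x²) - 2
Direct substitution at x = 0 gives 6.

Final answer: 6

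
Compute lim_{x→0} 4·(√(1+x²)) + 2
Direct substitution at x = 0 gives 6.

Final answer: 6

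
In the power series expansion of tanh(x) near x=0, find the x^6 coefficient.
Expand to order 6: tanh(x) = 2·x^5/15 - x^3/3 + x + O(x^7).
The coefficient of x^6 is 0.

Final answer: 0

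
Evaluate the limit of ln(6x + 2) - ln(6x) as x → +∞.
This is an ∞ − ∞ indeterminate form.
Combine the logarithms: ln(6x+2) − ln(6x) = ln((6x+2)/(6x)) = ln(1 + 2/(6x)) → ln(1) = 0.
Limit = 0.

Final answer: 0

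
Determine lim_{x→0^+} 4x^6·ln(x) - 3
The product is a 0·∞ indeterminate form at x → 0⁺.
Rewrite the product as 4·ln(x) / x^(-6) and apply L'Hôpital, or use the standard hierarchy x^(-6) ≫ |ln x| as x → 0⁺.
The indeterminate product → 0, so the limit = -3.

Final answer: -3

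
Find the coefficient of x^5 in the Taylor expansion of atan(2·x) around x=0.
Expand to order 5: atan(2·x) = 32·x^5/5 - 8·x^3/3 + 2·x + O(x^6).
The coefficient of x^5 is 32/5.

Final answer: 32/5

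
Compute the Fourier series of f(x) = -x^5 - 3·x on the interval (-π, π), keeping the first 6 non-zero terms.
(-246 - 2·π^4 + 40·π^2)·sin(x) + (-5·π^2 + 21/2 + π^4)·sin(2·x) + (-2·π^4/3 - 242/81 + 40·π^2/27)·sin(3·x) + (-5·π^2/8 + 111/64 + π^4/2)·sin(4·x) + (-2·π^4/5 - 798/625 + 8·π^2/25)·sin(5·x) + (-5·π^2/27 + 167/162 + π^4/3)·sin(6·x)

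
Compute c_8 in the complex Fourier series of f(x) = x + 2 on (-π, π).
Compute the real Fourier coefficients first: a_8 = 0, b_8 = -1/4.
Then c_8 = (a_8 − i·b_8)/2 = i/8.

Final answer: i/8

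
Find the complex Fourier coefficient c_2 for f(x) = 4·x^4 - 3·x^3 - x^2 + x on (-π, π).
Compute the real Fourier coefficients first: a_2 = -13 + 8·π^2, b_2 = -11/2 + 3·π^2.
Then c_2 = (a_2 − i·b_2)/2 = -13/2 + 4·π^2 - 3·i·π^2/2 + 11·i/4.

Final answer: -13/2 + 4·π^2 - 3·i·π^2/2 + 11·i/4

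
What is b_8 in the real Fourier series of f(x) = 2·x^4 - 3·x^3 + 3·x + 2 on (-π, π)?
b_8 = (1/π) ∫_{-π}^{π} f(x)·sin(8x) dx.
Evaluate the integral (use parity and integration by parts as needed): b_8 = -105/128 + 3·π^2/4.

Final answer: -105/128 + 3·π^2/4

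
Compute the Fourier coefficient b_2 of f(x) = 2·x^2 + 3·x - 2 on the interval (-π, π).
b_2 = (1/π) ∫_{-π}^{π} f(x)·sin(2x) dx.
Evaluate the integral (use parity and integration by parts as needed): b_2 = -3.

Final answer: -3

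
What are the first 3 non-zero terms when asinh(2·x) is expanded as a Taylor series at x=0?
12·x^5/5 - 4·x^3/3 + 2·x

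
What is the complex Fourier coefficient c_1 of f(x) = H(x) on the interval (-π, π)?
Compute the real Fourier coefficients first: a_1 = 0, b_1 = 2/π.
Then c_1 = (a_1 − i·b_1)/2 = -i/π.

Final answer: -i/π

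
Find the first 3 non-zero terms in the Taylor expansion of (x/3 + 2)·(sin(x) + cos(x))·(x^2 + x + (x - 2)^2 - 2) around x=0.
-13·x^2/3 - 4·x/3 + 4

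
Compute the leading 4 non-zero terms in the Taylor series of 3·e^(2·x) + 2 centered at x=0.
4·x^3 + 6·x^2 + 6·x + 5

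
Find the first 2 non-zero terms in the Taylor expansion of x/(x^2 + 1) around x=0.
-x^3 + x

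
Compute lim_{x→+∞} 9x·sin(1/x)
As x → +∞: let u = 1/x → 0⁺; then 9·x·sin(1/x) = 9·1·sin(u)/u → 9·1·1 = 9.
Limit = 9.

Final answer: 9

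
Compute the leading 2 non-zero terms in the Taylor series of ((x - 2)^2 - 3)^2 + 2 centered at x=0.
3 - 8·x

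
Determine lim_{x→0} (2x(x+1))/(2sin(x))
Both numerator and denominator → 0 as x → 0; this is a 0/0 indeterminate form.
Expand each to leading order near x = 0: numerator ~ 2·x, denominator ~ 2·x.
The limit of the ratio is 1.

Final answer: 1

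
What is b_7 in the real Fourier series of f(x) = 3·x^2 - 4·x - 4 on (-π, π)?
b_7 = (1/π) ∫_{-π}^{π} f(x)·sin(7x) dx.
Evaluate the integral (use parity and integration by parts as needed): b_7 = -8/7.

Final answer: -8/7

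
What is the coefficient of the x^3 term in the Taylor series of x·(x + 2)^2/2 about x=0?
Expand to order 3: x·(x + 2)^2/2 = x^3/2 + 2·x^2 + 2·x + O(x^4).
The coefficient of x^3 is 1/2.

Final answer: 1/2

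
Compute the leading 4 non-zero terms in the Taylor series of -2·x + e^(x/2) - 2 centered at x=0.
x^3/48 + x^2/8 - 3·x/2 - 1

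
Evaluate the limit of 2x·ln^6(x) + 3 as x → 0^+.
The product is a 0·∞ indeterminate form at x → 0⁺.
Rewrite the product as 2·ln^6(x) / x^(-1) and apply L'Hôpital, or use the standard hierarchy x^(-1) ≫ |ln x|^6 as x → 0⁺.
The indeterminate product → 0, so the limit = 3.

Final answer: 3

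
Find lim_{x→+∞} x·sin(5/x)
As x → +∞: let u = 5/x → 0⁺; then x·sin(5/x) = 5·sin(u)/u → 5·1 = 5.
Limit = 5.

Final answer: 5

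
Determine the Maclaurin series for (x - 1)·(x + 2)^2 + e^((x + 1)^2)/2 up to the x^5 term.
13·e·x^5/10 + 19·e·x^4/12 + x^3·(1 + 5·e/3) + x^2·(3 + 3·e/2) + e·x - 4 + e/2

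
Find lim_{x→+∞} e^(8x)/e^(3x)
This is an ∞/∞ indeterminate form as x → +∞.
Rewrite e^(8x)/e^(3x) = e^((8−3)x) = e^(5x); the exponent coefficient is 5 > 0 so e^(5x) → ∞.
Limit = ∞.

Final answer: ∞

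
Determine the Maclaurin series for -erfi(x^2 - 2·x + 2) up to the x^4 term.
-580·x^4·e^(4)/(3·√(π)) + 64·x^3·e^(4)/√(π) - 18·x^2·e^(4)/√(π) + 4·x·e^(4)/√(π) - erfi(2)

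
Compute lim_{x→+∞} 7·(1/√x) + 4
Evaluate the dominant behaviour as x → +∞; each term tends to a finite value or vanishes.
Limit = 4.

Final answer: 4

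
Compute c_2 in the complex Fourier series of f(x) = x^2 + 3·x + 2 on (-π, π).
Compute the real Fourier coefficients first: a_2 = 1, b_2 = -3.
Then c_2 = (a_2 − i·b_2)/2 = 1/2 + 3·i/2.

Final answer: 1/2 + 3·i/2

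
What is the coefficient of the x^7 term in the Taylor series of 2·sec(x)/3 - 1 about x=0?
Expand to order 7: 2·sec(x)/3 - 1 = 61·x^6/1080 + 5·x^4/36 + x^2/3 - 1/3 + O(x^8).
The coefficient of x^7 is 0.

Final answer: 0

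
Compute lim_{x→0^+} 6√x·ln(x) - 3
The product is a 0·∞ indeterminate form at x → 0⁺.
Rewrite the product as 6·ln(x) / x^(-1/2) and apply L'Hôpital, or use the standard hierarchy x^(-1/2) ≫ |ln x| as x → 0⁺.
The indeterminate product → 0, so the limit = -3.

Final answer: -3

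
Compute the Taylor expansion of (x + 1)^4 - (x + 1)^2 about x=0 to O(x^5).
x^4 + 4·x^3 + 5·x^2 + 2·x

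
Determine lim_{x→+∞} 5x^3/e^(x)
This is an ∞/∞ indeterminate form as x → +∞.
The exponential denominator e^(x) dominates the polynomial numerator (e^x ≫ x^3 as x → ∞), so the quotient → 0.
Limit = 0.

Final answer: 0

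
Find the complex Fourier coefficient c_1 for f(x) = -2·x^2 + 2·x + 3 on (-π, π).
Compute the real Fourier coefficients first: a_1 = 8, b_1 = 4.
Then c_1 = (a_1 − i·b_1)/2 = 4 - 2·i.

Final answer: 4 - 2·i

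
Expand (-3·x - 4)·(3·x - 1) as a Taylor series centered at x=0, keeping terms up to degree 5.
-9·x^2 - 9·x + 4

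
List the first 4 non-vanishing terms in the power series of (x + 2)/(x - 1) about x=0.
-3·x^3 - 3·x^2 - 3·x - 2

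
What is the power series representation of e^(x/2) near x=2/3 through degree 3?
e^(1/3) + e^(1/3)·(x - 2/3)/2 + e^(1/3)·(x - 2/3)^2/8 + e^(1/3)·(x - 2/3)^3/48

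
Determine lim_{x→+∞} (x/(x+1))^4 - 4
As x → +∞: x/(x+1) = 1/(1 + 1/x) → 1, and the 4th power of a limit-1 base also → 1; with the additive constant, 1 - 4 = -3.
Limit = -3.

Final answer: -3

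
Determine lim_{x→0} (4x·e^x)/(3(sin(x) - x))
Both numerator and denominator → 0 as x → 0; this is a 0/0 indeterminate form.
Expand each to leading order near x = 0: numerator ~ 4·x, denominator ~ -x^3/2.
The limit of the ratio is -∞.

Final answer: -∞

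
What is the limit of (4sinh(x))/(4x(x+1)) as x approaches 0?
Both numerator and denominator → 0 as x → 0; this is a 0/0 indeterminate form.
Expand each to leading order near x = 0: numerator ~ 4·x, denominator ~ 4·x.
The limit of the ratio is 1.

Final answer: 1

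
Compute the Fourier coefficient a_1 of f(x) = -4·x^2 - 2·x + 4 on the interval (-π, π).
a_1 = (1/π) ∫_{-π}^{π} f(x)·cos(1x) dx.
Evaluate the integral (use parity and integration by parts as needed): a_1 = 16.

Final answer: 16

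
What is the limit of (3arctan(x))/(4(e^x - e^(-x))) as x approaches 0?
Both numerator and denominator → 0 as x → 0; this is a 0/0 indeterminate form.
Expand each to leading order near x = 0: numerator ~ 3·x, denominator ~ 8·x.
The limit of the ratio is 3/8.

Final answer: 3/8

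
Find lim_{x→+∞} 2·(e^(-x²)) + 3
Evaluate the dominant behaviour as x → +∞; each term tends to a finite value or vanishes.
Limit = 3.

Final answer: 3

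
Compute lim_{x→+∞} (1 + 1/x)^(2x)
As x → +∞: write (1 + 1/x)^(2x) = ((1 + 1/x)^x)^2 → (e^1)^2 = e^2.
Limit = e^(2).

Final answer: e^(2)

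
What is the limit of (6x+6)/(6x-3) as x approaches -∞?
Evaluate the dominant behaviour as x → -∞; each term tends to a finite value or vanishes.
Limit = 1.

Final answer: 1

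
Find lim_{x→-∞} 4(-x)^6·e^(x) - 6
The product is a 0·∞ indeterminate form at x → -∞.
Rewrite the product as 4(-x)^6 / e^(-x) (an ∞/∞ form) and apply L'Hôpital, or use the standard hierarchy e^(|x|) ≫ |(-x)^6| as x → -∞.
The indeterminate product → 0, so the limit = -6.

Final answer: -6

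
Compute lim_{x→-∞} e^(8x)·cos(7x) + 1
Evaluate the dominant behaviour as x → -∞; each term tends to a finite value or vanishes.
Limit = 1.

Final answer: 1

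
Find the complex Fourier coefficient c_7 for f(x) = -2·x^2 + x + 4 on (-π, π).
Compute the real Fourier coefficients first: a_7 = 8/49, b_7 = 2/7.
Then c_7 = (a_7 − i·b_7)/2 = 4/49 - i/7.

Final answer: 4/49 - i/7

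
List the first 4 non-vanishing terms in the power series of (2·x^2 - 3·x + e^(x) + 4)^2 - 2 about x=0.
-25·x^3/3 + 29·x^2 - 20·x + 23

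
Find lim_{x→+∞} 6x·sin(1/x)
As x → +∞: let u = 1/x → 0⁺; then 6·x·sin(1/x) = 6·1·sin(u)/u → 6·1·1 = 6.
Limit = 6.

Final answer: 6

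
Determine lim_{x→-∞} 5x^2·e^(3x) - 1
The product is a 0·∞ indeterminate form at x → -∞.
Rewrite the product as 5x^2 / e^(-3x) (an ∞/∞ form) and apply L'Hôpital, or use the standard hierarchy e^(3|x|) ≫ |x^2| as x → -∞.
The indeterminate product → 0, so the limit = -1.

Final answer: -1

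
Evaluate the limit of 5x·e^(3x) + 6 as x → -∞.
The product is a 0·∞ indeterminate form at x → -∞.
Rewrite the product as 5x / e^(-3x) (an ∞/∞ form) and apply L'Hôpital, or use the standard hierarchy e^(3|x|) ≫ |x| as x → -∞.
The indeterminate product → 0, so the limit = 6.

Final answer: 6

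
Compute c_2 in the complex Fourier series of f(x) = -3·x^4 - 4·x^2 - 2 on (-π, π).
Compute the real Fourier coefficients first: a_2 = 5 - 6·π^2, b_2 = 0.
Then c_2 = (a_2 − i·b_2)/2 = 5/2 - 3·π^2.

Final answer: 5/2 - 3·π^2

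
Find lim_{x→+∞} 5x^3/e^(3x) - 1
The quotient is an ∞/∞ indeterminate form as x → +∞.
The exponential denominator e^(3x) dominates the polynomial numerator (e^x ≫ x^3 as x → ∞), so the quotient → 0.
Adding the constant: 0 - 1 = -1. Limit = -1.

Final answer: -1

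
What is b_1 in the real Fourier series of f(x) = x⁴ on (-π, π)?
b_1 = (1/π) ∫_{-π}^{π} f(x)·sin(1x) dx.
Evaluate the integral (use parity and integration by parts as needed): b_1 = 0.

Final answer: 0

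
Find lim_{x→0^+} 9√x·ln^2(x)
This is a 0·∞ indeterminate form at x → 0⁺.
Rewrite the product as 9·ln^2(x) / x^(-1/2) and apply L'Hôpital, or use the standard hierarchy x^(-1/2) ≫ |ln x|^2 as x → 0⁺.
The indeterminate product → 0, so the limit = 0.

Final answer: 0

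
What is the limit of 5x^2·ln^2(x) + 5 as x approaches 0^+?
The product is a 0·∞ indeterminate form at x → 0⁺.
Rewrite the product as 5·ln^2(x) / x^(-2) and apply L'Hôpital, or use the standard hierarchy x^(-2) ≫ |ln x|^2 as x → 0⁺.
The indeterminate product → 0, so the limit = 5.

Final answer: 5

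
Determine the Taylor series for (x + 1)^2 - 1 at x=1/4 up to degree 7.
9/16 + 5·(x - 1/4)/2 + (x - 1/4)^2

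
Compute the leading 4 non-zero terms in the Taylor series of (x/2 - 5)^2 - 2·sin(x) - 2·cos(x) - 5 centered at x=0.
x^3/3 + 5·x^2/4 - 7·x + 18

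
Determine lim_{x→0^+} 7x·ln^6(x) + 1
The product is a 0·∞ indeterminate form at x → 0⁺.
Rewrite the product as 7·ln^6(x) / x^(-1) and apply L'Hôpital, or use the standard hierarchy x^(-1) ≫ |ln x|^6 as x → 0⁺.
The indeterminate product → 0, so the limit = 1.

Final answer: 1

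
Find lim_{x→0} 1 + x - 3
Direct substitution at x = 0 gives -2.

Final answer: -2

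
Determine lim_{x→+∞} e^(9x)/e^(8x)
This is an ∞/∞ indeterminate form as x → +∞.
Rewrite e^(9x)/e^(8x) = e^((9−8)x) = e^(x); the exponent coefficient is 1 > 0 so e^(x) → ∞.
Limit = ∞.

Final answer: ∞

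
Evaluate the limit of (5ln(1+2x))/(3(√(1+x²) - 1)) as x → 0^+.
Both numerator and denominator → 0 as x → 0^+; this is a 0/0 indeterminate form.
Expand each to leading order near x = 0: numerator ~ 10·x, denominator ~ 3·x^2/2.
The limit of the ratio is ∞.

Final answer: ∞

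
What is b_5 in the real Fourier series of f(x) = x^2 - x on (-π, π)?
b_5 = (1/π) ∫_{-π}^{π} f(x)·sin(5x) dx.
Evaluate the integral (use parity and integration by parts as needed): b_5 = -2/5.

Final answer: -2/5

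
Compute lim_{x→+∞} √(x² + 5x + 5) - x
This is an ∞ − ∞ indeterminate form.
Multiply and divide by the conjugate √(x²+5x + 5) + x; the x² terms cancel, leaving (5x + 5)/(√(x²+5x + 5)+x) → 5/2.
Limit = 5/2.

Final answer: 5/2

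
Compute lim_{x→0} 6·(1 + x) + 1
Direct substitution at x = 0 gives 7.

Final answer: 7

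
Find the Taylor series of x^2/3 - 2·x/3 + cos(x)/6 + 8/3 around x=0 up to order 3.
x^2/4 - 2·x/3 + 17/6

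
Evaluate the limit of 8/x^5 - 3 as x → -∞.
Evaluate the dominant behaviour as x → -∞; each term tends to a finite value or vanishes.
Limit = -3.

Final answer: -3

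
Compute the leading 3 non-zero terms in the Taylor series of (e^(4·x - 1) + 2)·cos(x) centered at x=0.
x^2·(-1 + 15·e^(-1)/2) + 4·x·e^(-1) + e^(-1) + 2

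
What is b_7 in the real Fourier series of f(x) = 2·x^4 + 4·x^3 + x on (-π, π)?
b_7 = (1/π) ∫_{-π}^{π} f(x)·sin(7x) dx.
Evaluate the integral (use parity and integration by parts as needed): b_7 = 50/343 + 8·π^2/7.

Final answer: 50/343 + 8·π^2/7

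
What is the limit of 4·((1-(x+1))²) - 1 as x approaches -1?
Direct substitution at x = -1 gives 3.

Final answer: 3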